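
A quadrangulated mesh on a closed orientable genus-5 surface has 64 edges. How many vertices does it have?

24

χ = 2 − 2·5 = -8, and every face is a square so 4F = 2E.
F = 2E/4 = 32. Then V = -8 + E − F = -8 + 64 − 32 = 24.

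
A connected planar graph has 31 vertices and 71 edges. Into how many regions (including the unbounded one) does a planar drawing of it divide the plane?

42

Euler's formula for a connected plane graph: V − E + F = 2, so F = 2 − 31 + 71 = 42.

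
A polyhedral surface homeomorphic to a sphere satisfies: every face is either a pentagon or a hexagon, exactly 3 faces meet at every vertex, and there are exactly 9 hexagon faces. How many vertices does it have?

Let x be the number of pentagons; then F = 9 + x.
Edge–face incidences: 2E = 6·9 + 5·x = 54 + 5x.
Every vertex has degree 3, so 3V = 2E.
Euler: V − E + F = 2 ⇒ (2E)/3 − E + (9 + x) = 2.
Multiply by 6: 2·(2E) − 3·(2E) + 6·(9 + x) = 12, i.e. 54 + 6x − (54 + 5x) = 12.
Collecting terms: x = 12.
Then 2E = 54 + 5·12 = 114, so E = 57, V = 2E/3 = 38, F = 9 + 12 = 21.

38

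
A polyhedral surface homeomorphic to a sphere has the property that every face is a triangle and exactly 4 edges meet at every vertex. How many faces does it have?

Each face has 3 edges and each edge borders two faces, so 2E = 3F.
Each vertex has degree 4, so 4V = 2E and hence V = 3F/4.
Euler: V − E + F = 2 ⇒ (3F/4) − (3F/2) + F = 2.
Multiply by 8: (6 − 12 + 8)F = 16, i.e. 2F = 16.
So F = 8, E = 3·8/2 = 12, V = 3·8/4 = 6.

8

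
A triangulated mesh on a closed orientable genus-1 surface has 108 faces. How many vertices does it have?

χ = 2 − 2·1 = 0, and every face is a triangle so 3F = 2E.
E = 3·108/2 = 162. Then V = 0 + E − F = 0 + 162 − 108 = 54.

54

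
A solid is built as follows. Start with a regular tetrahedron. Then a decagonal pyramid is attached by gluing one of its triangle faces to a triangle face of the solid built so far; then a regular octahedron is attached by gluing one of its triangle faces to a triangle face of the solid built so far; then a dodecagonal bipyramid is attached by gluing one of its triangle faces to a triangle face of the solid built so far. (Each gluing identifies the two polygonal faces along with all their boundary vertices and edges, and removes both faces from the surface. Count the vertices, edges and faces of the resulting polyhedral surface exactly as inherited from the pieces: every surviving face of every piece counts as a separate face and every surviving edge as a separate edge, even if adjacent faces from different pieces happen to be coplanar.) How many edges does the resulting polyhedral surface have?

65

A regular tetrahedron: V=4, E=6, F=4.
Attach a decagonal pyramid (V=11, E=20, F=11) along a 3-gon: merge 3 vertices and 3 edges, delete both glued faces → V=12, E=23, F=13.
Attach a regular octahedron (V=6, E=12, F=8) along a 3-gon: merge 3 vertices and 3 edges, delete both glued faces → V=15, E=32, F=19.
Attach a dodecagonal bipyramid (V=14, E=36, F=24) along a 3-gon: merge 3 vertices and 3 edges, delete both glued faces → V=26, E=65, F=41.
Check: V − E + F = 26 − 65 + 41 = 2.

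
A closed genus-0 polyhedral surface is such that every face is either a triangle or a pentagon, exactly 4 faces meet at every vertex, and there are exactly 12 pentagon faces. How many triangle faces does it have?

20

Let x be the number of triangles; then F = 12 + x.
Edge–face incidences: 2E = 5·12 + 3·x = 60 + 3x.
Every vertex has degree 4, so 4V = 2E.
Euler: V − E + F = 2 ⇒ (2E)/4 − E + (12 + x) = 2.
Multiply by 8: 2·(2E) − 4·(2E) + 8·(12 + x) = 16, i.e. 96 + 8x − 2·(60 + 3x) = 16.
Collecting terms: 2x − 24 = 16, so 2x = 40, so x = 20.
Then 2E = 60 + 3·20 = 120, so E = 60, V = 2E/4 = 30, F = 12 + 20 = 32.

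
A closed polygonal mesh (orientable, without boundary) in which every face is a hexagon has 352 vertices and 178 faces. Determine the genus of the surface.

Every face is a hexagon, so 2E = 6·178 = 1068, giving E = 534.
χ = V − E + F = 352 − 534 + 178 = -4.
For a closed orientable surface χ = 2 − 2g, so g = (2 − (-4))/2 = 3.

3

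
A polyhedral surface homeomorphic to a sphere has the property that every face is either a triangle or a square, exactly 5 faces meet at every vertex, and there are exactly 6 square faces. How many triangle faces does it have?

32

Let x be the number of triangles; then F = 6 + x.
Edge–face incidences: 2E = 4·6 + 3·x = 24 + 3x.
Every vertex has degree 5, so 5V = 2E.
Euler: V − E + F = 2 ⇒ (2E)/5 − E + (6 + x) = 2.
Multiply by 10: 2·(2E) − 5·(2E) + 10·(6 + x) = 20, i.e. 60 + 10x − 3·(24 + 3x) = 20.
Collecting terms: x − 12 = 20, so x = 32.
Then 2E = 24 + 3·32 = 120, so E = 60, V = 2E/5 = 24, F = 6 + 32 = 38.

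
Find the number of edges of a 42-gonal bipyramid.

126

A bipyramid over an n-gon has 2n triangular faces and n + 2 vertices: V = 42 + 2 = 44, E = 3·42 = 126, F = 2·42 = 84.
Check: V − E + F = 44 − 126 + 84 = 2.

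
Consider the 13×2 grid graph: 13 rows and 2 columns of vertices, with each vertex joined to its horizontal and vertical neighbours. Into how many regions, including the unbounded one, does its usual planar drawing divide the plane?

13

The grid has V = 13·2 = 26 vertices and E = 13·1 + 2·12 = 37 edges.
F = 2 − V + E = 2 − 26 + 37 = 13.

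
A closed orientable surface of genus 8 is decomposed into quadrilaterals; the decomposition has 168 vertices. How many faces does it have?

182

χ = 2 − 2·8 = -14, and every face is a square so 4F = 2E.
V − E + F = -14 with E = 4F/2 gives 168 − (4/2 − 1)·F = -14, so F = 182 and E = 364.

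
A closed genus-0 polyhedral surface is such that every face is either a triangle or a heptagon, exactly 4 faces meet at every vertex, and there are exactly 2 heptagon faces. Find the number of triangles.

Let x be the number of triangles; then F = 2 + x.
Edge–face incidences: 2E = 7·2 + 3·x = 14 + 3x.
Every vertex has degree 4, so 4V = 2E.
Euler: V − E + F = 2 ⇒ (2E)/4 − E + (2 + x) = 2.
Multiply by 8: 2·(2E) − 4·(2E) + 8·(2 + x) = 16, i.e. 16 + 8x − 2·(14 + 3x) = 16.
Collecting terms: 2x − 12 = 16, so 2x = 28, so x = 14.
Then 2E = 14 + 3·14 = 56, so E = 28, V = 2E/4 = 14, F = 2 + 14 = 16.

14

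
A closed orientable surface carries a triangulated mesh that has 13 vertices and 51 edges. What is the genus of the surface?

3

Every face is a triangle and each edge borders two faces, so 3F = 2·51, giving F = 34.
χ = V − E + F = 13 − 51 + 34 = -4.
For a closed orientable surface χ = 2 − 2g, so g = (2 − (-4))/2 = 3.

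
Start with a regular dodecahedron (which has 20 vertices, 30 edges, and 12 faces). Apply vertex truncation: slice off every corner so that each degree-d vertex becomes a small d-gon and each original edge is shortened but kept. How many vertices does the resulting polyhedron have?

60

Truncation replaces each original edge-end by a new vertex, so V′ = 2E = 60.
Each original edge survives, and each old vertex of degree d contributes d new edges; summing degrees gives Σd = 2E, so E′ = E + 2E = 3E = 90.
Each original face survives and each original vertex becomes one new face: F′ = F + V = 32.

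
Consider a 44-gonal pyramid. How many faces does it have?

45

A pyramid on an n-gon base has one n-gon and n triangles: V = 44 + 1 = 45, E = 2·44 = 88, F = 44 + 1 = 45.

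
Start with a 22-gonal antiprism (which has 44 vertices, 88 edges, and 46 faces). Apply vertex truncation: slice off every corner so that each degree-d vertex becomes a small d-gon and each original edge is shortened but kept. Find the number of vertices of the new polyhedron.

Truncation replaces each original edge-end by a new vertex, so V′ = 2E = 176.
Each original edge survives, and each old vertex of degree d contributes d new edges; summing degrees gives Σd = 2E, so E′ = E + 2E = 3E = 264.
Each original face survives and each original vertex becomes one new face: F′ = F + V = 90.

176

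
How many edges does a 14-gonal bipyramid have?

42

A bipyramid over an n-gon has 2n triangular faces and n + 2 vertices: V = 14 + 2 = 16, E = 3·14 = 42, F = 2·14 = 28.
Check: V − E + F = 16 − 42 + 28 = 2.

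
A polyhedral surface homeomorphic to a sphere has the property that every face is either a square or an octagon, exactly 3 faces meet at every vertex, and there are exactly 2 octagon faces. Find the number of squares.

8

Let x be the number of squares; then F = 2 + x.
Edge–face incidences: 2E = 8·2 + 4·x = 16 + 4x.
Every vertex has degree 3, so 3V = 2E.
Euler: V − E + F = 2 ⇒ (2E)/3 − E + (2 + x) = 2.
Multiply by 6: 2·(2E) − 3·(2E) + 6·(2 + x) = 12, i.e. 12 + 6x − (16 + 4x) = 12.
Collecting terms: 2x − 4 = 12, so 2x = 16, so x = 8.
Then 2E = 16 + 4·8 = 48, so E = 24, V = 2E/3 = 16, F = 2 + 8 = 10.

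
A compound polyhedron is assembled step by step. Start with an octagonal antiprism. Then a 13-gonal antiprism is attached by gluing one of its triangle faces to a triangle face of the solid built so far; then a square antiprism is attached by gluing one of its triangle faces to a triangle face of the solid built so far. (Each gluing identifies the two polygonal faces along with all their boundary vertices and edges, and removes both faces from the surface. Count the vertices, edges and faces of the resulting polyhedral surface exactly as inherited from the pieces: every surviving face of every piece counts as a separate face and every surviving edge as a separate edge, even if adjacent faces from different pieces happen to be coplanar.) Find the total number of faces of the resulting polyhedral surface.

An octagonal antiprism: V=16, E=32, F=18.
Attach a 13-gonal antiprism (V=26, E=52, F=28) along a 3-gon: merge 3 vertices and 3 edges, delete both glued faces → V=39, E=81, F=44.
Attach a square antiprism (V=8, E=16, F=10) along a 3-gon: merge 3 vertices and 3 edges, delete both glued faces → V=44, E=94, F=52.
Check: V − E + F = 44 − 94 + 52 = 2.

52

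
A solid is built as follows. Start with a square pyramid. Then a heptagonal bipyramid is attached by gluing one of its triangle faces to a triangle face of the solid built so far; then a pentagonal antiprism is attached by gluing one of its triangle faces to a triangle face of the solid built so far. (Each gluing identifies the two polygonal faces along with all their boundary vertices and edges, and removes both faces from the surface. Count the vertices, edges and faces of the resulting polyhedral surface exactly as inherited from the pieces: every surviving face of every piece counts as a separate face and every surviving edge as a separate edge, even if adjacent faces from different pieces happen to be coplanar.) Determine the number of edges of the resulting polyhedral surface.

43

A square pyramid: V=5, E=8, F=5.
Attach a heptagonal bipyramid (V=9, E=21, F=14) along a 3-gon: merge 3 vertices and 3 edges, delete both glued faces → V=11, E=26, F=17.
Attach a pentagonal antiprism (V=10, E=20, F=12) along a 3-gon: merge 3 vertices and 3 edges, delete both glued faces → V=18, E=43, F=27.
Check: V − E + F = 18 − 43 + 27 = 2.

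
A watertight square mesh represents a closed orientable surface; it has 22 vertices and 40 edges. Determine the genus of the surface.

0

Every face is a square and each edge borders two faces, so 4F = 2·40, giving F = 20.
χ = V − E + F = 22 − 40 + 20 = 2.
For a closed orientable surface χ = 2 − 2g, so g = (2 − (2))/2 = 0.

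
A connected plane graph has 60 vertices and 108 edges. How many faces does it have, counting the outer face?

50

Euler's formula for a connected plane graph: V − E + F = 2, so F = 2 − 60 + 108 = 50.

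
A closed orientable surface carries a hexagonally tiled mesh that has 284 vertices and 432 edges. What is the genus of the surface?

3

Every face is a hexagon and each edge borders two faces, so 6F = 2·432, giving F = 144.
χ = V − E + F = 284 − 432 + 144 = -4.
For a closed orientable surface χ = 2 − 2g, so g = (2 − (-4))/2 = 3.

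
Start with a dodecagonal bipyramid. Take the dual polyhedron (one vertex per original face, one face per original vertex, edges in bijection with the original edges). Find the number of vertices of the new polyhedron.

The base solid has V = 14, E = 36, F = 24.
The dual swaps V and F and preserves E: V′ = F = 24, E′ = E = 36, F′ = V = 14.

24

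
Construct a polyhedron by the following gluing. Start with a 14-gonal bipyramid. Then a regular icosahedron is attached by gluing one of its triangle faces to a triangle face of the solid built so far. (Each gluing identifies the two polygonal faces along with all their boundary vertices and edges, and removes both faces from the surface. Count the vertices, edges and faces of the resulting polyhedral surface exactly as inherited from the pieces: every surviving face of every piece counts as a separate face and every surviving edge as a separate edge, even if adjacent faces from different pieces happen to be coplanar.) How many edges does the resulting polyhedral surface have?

69

A 14-gonal bipyramid: V=16, E=42, F=28.
Attach a regular icosahedron (V=12, E=30, F=20) along a 3-gon: merge 3 vertices and 3 edges, delete both glued faces → V=25, E=69, F=46.
Check: V − E + F = 25 − 69 + 46 = 2.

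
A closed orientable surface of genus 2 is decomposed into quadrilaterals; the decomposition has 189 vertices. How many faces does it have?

191

χ = 2 − 2·2 = -2, and every face is a square so 4F = 2E.
V − E + F = -2 with E = 4F/2 gives 189 − (4/2 − 1)·F = -2, so F = 191 and E = 382.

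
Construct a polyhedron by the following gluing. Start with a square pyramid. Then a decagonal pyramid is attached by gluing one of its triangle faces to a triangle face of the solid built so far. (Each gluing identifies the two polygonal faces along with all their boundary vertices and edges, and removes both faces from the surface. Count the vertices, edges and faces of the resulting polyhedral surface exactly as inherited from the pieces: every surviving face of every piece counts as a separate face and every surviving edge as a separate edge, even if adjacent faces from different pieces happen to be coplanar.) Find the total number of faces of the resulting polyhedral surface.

14

A square pyramid: V=5, E=8, F=5.
Attach a decagonal pyramid (V=11, E=20, F=11) along a 3-gon: merge 3 vertices and 3 edges, delete both glued faces → V=13, E=25, F=14.
Check: V − E + F = 13 − 25 + 14 = 2.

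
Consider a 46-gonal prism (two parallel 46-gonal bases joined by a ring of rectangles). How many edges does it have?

138

A prism on an n-gon has two n-gon bases and n rectangular sides: V = 2·46 = 92, E = 3·46 = 138, F = 46 + 2 = 48.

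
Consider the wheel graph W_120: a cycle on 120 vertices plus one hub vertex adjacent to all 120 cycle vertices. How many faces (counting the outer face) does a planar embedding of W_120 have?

121

W_120 has V = 120 + 1 = 121 vertices and E = 2·120 = 240 edges.
By Euler's formula F = 2 − V + E = 2 − 121 + 240 = 121.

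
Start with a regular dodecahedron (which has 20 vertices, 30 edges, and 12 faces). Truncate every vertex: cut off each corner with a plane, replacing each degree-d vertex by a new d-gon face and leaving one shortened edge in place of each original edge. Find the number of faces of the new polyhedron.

Truncation replaces each original edge-end by a new vertex, so V′ = 2E = 60.
Each original edge survives, and each old vertex of degree d contributes d new edges; summing degrees gives Σd = 2E, so E′ = E + 2E = 3E = 90.
Each original face survives and each original vertex becomes one new face: F′ = F + V = 32.

32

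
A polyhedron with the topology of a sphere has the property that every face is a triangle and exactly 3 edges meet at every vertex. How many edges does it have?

Each face has 3 edges and each edge borders two faces, so 2E = 3F.
Each vertex has degree 3, so 3V = 2E and hence V = 3F/3.
Euler: V − E + F = 2 ⇒ (3F/3) − (3F/2) + F = 2.
Multiply by 6: (6 − 9 + 6)F = 12, i.e. 3F = 12.
So F = 4, E = 3·4/2 = 6, V = 3·4/3 = 4.

6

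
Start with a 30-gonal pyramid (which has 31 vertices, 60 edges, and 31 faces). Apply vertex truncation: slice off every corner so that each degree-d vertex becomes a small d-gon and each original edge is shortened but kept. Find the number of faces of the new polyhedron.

Truncation replaces each original edge-end by a new vertex, so V′ = 2E = 120.
Each original edge survives, and each old vertex of degree d contributes d new edges; summing degrees gives Σd = 2E, so E′ = E + 2E = 3E = 180.
Each original face survives and each original vertex becomes one new face: F′ = F + V = 62.

62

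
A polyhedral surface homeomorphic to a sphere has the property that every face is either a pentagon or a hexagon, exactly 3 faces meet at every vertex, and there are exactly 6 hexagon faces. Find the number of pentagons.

12

Let x be the number of pentagons; then F = 6 + x.
Edge–face incidences: 2E = 6·6 + 5·x = 36 + 5x.
Every vertex has degree 3, so 3V = 2E.
Euler: V − E + F = 2 ⇒ (2E)/3 − E + (6 + x) = 2.
Multiply by 6: 2·(2E) − 3·(2E) + 6·(6 + x) = 12, i.e. 36 + 6x − (36 + 5x) = 12.
Collecting terms: x = 12.
Then 2E = 36 + 5·12 = 96, so E = 48, V = 2E/3 = 32, F = 6 + 12 = 18.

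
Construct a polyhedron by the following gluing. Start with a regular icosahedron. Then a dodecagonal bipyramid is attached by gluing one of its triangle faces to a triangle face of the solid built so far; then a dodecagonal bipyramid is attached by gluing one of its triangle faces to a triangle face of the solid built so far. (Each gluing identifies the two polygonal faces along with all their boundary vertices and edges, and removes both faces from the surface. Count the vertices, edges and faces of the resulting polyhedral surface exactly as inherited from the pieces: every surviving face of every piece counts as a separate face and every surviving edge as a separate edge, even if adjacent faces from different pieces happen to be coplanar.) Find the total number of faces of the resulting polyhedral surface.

A regular icosahedron: V=12, E=30, F=20.
Attach a dodecagonal bipyramid (V=14, E=36, F=24) along a 3-gon: merge 3 vertices and 3 edges, delete both glued faces → V=23, E=63, F=42.
Attach a dodecagonal bipyramid (V=14, E=36, F=24) along a 3-gon: merge 3 vertices and 3 edges, delete both glued faces → V=34, E=96, F=64.
Check: V − E + F = 34 − 96 + 64 = 2.

64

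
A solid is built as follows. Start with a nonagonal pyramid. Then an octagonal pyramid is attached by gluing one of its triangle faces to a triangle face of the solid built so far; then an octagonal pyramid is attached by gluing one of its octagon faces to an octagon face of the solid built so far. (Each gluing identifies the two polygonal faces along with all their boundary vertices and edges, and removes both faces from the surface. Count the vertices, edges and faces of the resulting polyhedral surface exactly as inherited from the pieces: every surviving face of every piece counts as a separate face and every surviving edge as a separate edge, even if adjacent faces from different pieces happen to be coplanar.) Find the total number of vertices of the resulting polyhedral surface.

17

A nonagonal pyramid: V=10, E=18, F=10.
Attach an octagonal pyramid (V=9, E=16, F=9) along a 3-gon: merge 3 vertices and 3 edges, delete both glued faces → V=16, E=31, F=17.
Attach an octagonal pyramid (V=9, E=16, F=9) along an 8-gon: merge 8 vertices and 8 edges, delete both glued faces → V=17, E=39, F=24.
Check: V − E + F = 17 − 39 + 24 = 2.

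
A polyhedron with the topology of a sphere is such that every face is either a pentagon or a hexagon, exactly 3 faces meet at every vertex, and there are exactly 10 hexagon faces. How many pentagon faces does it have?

Let x be the number of pentagons; then F = 10 + x.
Edge–face incidences: 2E = 6·10 + 5·x = 60 + 5x.
Every vertex has degree 3, so 3V = 2E.
Euler: V − E + F = 2 ⇒ (2E)/3 − E + (10 + x) = 2.
Multiply by 6: 2·(2E) − 3·(2E) + 6·(10 + x) = 12, i.e. 60 + 6x − (60 + 5x) = 12.
Collecting terms: x = 12.
Then 2E = 60 + 5·12 = 120, so E = 60, V = 2E/3 = 40, F = 10 + 12 = 22.

12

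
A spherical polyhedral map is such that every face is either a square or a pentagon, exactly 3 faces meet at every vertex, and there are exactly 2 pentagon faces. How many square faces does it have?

Let x be the number of squares; then F = 2 + x.
Edge–face incidences: 2E = 5·2 + 4·x = 10 + 4x.
Every vertex has degree 3, so 3V = 2E.
Euler: V − E + F = 2 ⇒ (2E)/3 − E + (2 + x) = 2.
Multiply by 6: 2·(2E) − 3·(2E) + 6·(2 + x) = 12, i.e. 12 + 6x − (10 + 4x) = 12.
Collecting terms: 2x + 2 = 12, so 2x = 10, so x = 5.
Then 2E = 10 + 4·5 = 30, so E = 15, V = 2E/3 = 10, F = 2 + 5 = 7.

5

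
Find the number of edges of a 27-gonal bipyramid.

A bipyramid over an n-gon has 2n triangular faces and n + 2 vertices: V = 27 + 2 = 29, E = 3·27 = 81, F = 2·27 = 54.
Check: V − E + F = 29 − 81 + 54 = 2.

81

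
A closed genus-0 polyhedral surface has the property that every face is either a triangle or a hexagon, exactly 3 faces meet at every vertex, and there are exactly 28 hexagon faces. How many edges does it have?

90

Let x be the number of triangles; then F = 28 + x.
Edge–face incidences: 2E = 6·28 + 3·x = 168 + 3x.
Every vertex has degree 3, so 3V = 2E.
Euler: V − E + F = 2 ⇒ (2E)/3 − E + (28 + x) = 2.
Multiply by 6: 2·(2E) − 3·(2E) + 6·(28 + x) = 12, i.e. 168 + 6x − (168 + 3x) = 12.
Collecting terms: 3x = 12, so x = 4.
Then 2E = 168 + 3·4 = 180, so E = 90, V = 2E/3 = 60, F = 28 + 4 = 32.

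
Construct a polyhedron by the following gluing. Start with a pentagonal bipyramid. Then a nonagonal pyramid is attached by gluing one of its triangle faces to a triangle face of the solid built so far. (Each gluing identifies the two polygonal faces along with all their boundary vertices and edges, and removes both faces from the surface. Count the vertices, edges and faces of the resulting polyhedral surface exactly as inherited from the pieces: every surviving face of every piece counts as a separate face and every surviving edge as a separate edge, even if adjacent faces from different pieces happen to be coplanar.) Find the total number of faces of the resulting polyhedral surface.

A pentagonal bipyramid: V=7, E=15, F=10.
Attach a nonagonal pyramid (V=10, E=18, F=10) along a 3-gon: merge 3 vertices and 3 edges, delete both glued faces → V=14, E=30, F=18.
Check: V − E + F = 14 − 30 + 18 = 2.

18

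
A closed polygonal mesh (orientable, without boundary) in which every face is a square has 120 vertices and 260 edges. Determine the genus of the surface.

6

Every face is a square and each edge borders two faces, so 4F = 2·260, giving F = 130.
χ = V − E + F = 120 − 260 + 130 = -10.
For a closed orientable surface χ = 2 − 2g, so g = (2 − (-10))/2 = 6.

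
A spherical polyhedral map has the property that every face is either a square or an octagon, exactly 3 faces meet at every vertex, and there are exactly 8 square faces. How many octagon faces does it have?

Let x be the number of octagons; then F = 8 + x.
Edge–face incidences: 2E = 4·8 + 8·x = 32 + 8x.
Every vertex has degree 3, so 3V = 2E.
Euler: V − E + F = 2 ⇒ (2E)/3 − E + (8 + x) = 2.
Multiply by 6: 2·(2E) − 3·(2E) + 6·(8 + x) = 12, i.e. 48 + 6x − (32 + 8x) = 12.
Collecting terms: −2x + 16 = 12, so −2x = −4, so x = 2.
Then 2E = 32 + 8·2 = 48, so E = 24, V = 2E/3 = 16, F = 8 + 2 = 10.

2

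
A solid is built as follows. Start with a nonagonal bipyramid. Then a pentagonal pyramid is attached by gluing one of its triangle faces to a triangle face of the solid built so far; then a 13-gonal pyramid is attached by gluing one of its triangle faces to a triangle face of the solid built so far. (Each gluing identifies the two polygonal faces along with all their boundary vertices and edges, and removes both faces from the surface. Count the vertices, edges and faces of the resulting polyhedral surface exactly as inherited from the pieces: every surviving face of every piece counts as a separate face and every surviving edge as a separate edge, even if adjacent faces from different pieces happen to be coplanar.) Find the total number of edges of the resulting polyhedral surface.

57

A nonagonal bipyramid: V=11, E=27, F=18.
Attach a pentagonal pyramid (V=6, E=10, F=6) along a 3-gon: merge 3 vertices and 3 edges, delete both glued faces → V=14, E=34, F=22.
Attach a 13-gonal pyramid (V=14, E=26, F=14) along a 3-gon: merge 3 vertices and 3 edges, delete both glued faces → V=25, E=57, F=34.
Check: V − E + F = 25 − 57 + 34 = 2.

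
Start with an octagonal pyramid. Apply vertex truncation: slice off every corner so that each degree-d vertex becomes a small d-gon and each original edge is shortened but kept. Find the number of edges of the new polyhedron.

48

The base solid has V = 9, E = 16, F = 9.
Truncation replaces each original edge-end by a new vertex, so V′ = 2E = 32.
Each original edge survives, and each old vertex of degree d contributes d new edges; summing degrees gives Σd = 2E, so E′ = E + 2E = 3E = 48.
Each original face survives and each original vertex becomes one new face: F′ = F + V = 18.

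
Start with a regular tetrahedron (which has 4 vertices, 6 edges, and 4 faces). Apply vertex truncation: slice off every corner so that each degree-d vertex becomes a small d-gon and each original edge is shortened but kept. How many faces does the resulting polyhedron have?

8

Truncation replaces each original edge-end by a new vertex, so V′ = 2E = 12.
Each original edge survives, and each old vertex of degree d contributes d new edges; summing degrees gives Σd = 2E, so E′ = E + 2E = 3E = 18.
Each original face survives and each original vertex becomes one new face: F′ = F + V = 8.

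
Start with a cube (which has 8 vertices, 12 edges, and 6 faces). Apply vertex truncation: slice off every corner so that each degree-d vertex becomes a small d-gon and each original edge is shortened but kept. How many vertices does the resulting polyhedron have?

24

Truncation replaces each original edge-end by a new vertex, so V′ = 2E = 24.
Each original edge survives, and each old vertex of degree d contributes d new edges; summing degrees gives Σd = 2E, so E′ = E + 2E = 3E = 36.
Each original face survives and each original vertex becomes one new face: F′ = F + V = 14.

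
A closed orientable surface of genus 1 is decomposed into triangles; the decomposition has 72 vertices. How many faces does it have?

144

χ = 2 − 2·1 = 0, and every face is a triangle so 3F = 2E.
V − E + F = 0 with E = 3F/2 gives 72 − (3/2 − 1)·F = 0, so F = 144 and E = 216.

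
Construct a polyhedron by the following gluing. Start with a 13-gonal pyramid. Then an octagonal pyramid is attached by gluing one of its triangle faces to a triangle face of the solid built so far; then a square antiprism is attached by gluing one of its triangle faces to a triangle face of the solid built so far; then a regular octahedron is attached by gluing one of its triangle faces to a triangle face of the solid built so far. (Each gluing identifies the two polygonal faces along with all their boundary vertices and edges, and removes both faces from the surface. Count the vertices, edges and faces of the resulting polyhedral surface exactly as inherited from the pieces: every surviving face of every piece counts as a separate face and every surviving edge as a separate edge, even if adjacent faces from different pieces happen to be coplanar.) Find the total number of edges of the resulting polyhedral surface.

61

A 13-gonal pyramid: V=14, E=26, F=14.
Attach an octagonal pyramid (V=9, E=16, F=9) along a 3-gon: merge 3 vertices and 3 edges, delete both glued faces → V=20, E=39, F=21.
Attach a square antiprism (V=8, E=16, F=10) along a 3-gon: merge 3 vertices and 3 edges, delete both glued faces → V=25, E=52, F=29.
Attach a regular octahedron (V=6, E=12, F=8) along a 3-gon: merge 3 vertices and 3 edges, delete both glued faces → V=28, E=61, F=35.
Check: V − E + F = 28 − 61 + 35 = 2.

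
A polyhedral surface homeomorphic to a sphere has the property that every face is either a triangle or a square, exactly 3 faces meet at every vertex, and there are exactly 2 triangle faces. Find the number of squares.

3

Let x be the number of squares; then F = 2 + x.
Edge–face incidences: 2E = 3·2 + 4·x = 6 + 4x.
Every vertex has degree 3, so 3V = 2E.
Euler: V − E + F = 2 ⇒ (2E)/3 − E + (2 + x) = 2.
Multiply by 6: 2·(2E) − 3·(2E) + 6·(2 + x) = 12, i.e. 12 + 6x − (6 + 4x) = 12.
Collecting terms: 2x + 6 = 12, so 2x = 6, so x = 3.
Then 2E = 6 + 4·3 = 18, so E = 9, V = 2E/3 = 6, F = 2 + 3 = 5.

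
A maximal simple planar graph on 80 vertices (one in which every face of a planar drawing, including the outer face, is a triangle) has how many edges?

In a plane triangulation 3F = 2E and V − E + F = 2, so E = 3V − 6 = 3·80 − 6 = 234.

234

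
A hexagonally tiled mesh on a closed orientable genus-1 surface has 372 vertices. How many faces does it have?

186

χ = 2 − 2·1 = 0, and every face is a hexagon so 6F = 2E.
V − E + F = 0 with E = 6F/2 gives 372 − (6/2 − 1)·F = 0, so F = 186 and E = 558.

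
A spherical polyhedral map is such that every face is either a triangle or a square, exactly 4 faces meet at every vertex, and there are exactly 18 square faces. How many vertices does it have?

Let x be the number of triangles; then F = 18 + x.
Edge–face incidences: 2E = 4·18 + 3·x = 72 + 3x.
Every vertex has degree 4, so 4V = 2E.
Euler: V − E + F = 2 ⇒ (2E)/4 − E + (18 + x) = 2.
Multiply by 8: 2·(2E) − 4·(2E) + 8·(18 + x) = 16, i.e. 144 + 8x − 2·(72 + 3x) = 16.
Collecting terms: 2x = 16, so x = 8.
Then 2E = 72 + 3·8 = 96, so E = 48, V = 2E/4 = 24, F = 18 + 8 = 26.

24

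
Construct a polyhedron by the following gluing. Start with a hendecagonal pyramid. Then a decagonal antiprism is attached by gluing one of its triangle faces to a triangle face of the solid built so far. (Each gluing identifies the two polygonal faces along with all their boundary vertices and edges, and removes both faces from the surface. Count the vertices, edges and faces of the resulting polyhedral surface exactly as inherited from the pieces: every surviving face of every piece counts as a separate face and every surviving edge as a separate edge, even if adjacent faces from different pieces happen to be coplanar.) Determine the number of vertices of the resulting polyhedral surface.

29

A hendecagonal pyramid: V=12, E=22, F=12.
Attach a decagonal antiprism (V=20, E=40, F=22) along a 3-gon: merge 3 vertices and 3 edges, delete both glued faces → V=29, E=59, F=32.
Check: V − E + F = 29 − 59 + 32 = 2.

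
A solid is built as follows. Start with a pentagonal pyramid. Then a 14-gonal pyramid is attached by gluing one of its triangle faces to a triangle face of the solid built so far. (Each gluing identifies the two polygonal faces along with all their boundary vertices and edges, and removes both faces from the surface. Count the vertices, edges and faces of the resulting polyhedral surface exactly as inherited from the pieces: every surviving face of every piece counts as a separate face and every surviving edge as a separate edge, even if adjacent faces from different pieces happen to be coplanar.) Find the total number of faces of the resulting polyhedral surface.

A pentagonal pyramid: V=6, E=10, F=6.
Attach a 14-gonal pyramid (V=15, E=28, F=15) along a 3-gon: merge 3 vertices and 3 edges, delete both glued faces → V=18, E=35, F=19.
Check: V − E + F = 18 − 35 + 19 = 2.

19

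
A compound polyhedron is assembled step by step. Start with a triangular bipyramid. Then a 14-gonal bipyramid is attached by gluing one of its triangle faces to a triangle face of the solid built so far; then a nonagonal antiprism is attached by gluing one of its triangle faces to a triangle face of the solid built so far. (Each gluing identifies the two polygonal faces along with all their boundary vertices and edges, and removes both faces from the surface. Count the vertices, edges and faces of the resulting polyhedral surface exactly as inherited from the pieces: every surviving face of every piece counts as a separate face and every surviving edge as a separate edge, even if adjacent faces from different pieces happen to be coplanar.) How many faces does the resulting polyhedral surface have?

A triangular bipyramid: V=5, E=9, F=6.
Attach a 14-gonal bipyramid (V=16, E=42, F=28) along a 3-gon: merge 3 vertices and 3 edges, delete both glued faces → V=18, E=48, F=32.
Attach a nonagonal antiprism (V=18, E=36, F=20) along a 3-gon: merge 3 vertices and 3 edges, delete both glued faces → V=33, E=81, F=50.
Check: V − E + F = 33 − 81 + 50 = 2.

50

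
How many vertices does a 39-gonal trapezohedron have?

80

The n-trapezohedron (dual of the n-antiprism) has V = 2·39 + 2 = 80, E = 4·39 = 156, F = 2·39 = 78.
Check: V − E + F = 80 − 156 + 78 = 2.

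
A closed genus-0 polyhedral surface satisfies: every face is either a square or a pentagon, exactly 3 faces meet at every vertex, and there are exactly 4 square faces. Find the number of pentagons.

4

Let x be the number of pentagons; then F = 4 + x.
Edge–face incidences: 2E = 4·4 + 5·x = 16 + 5x.
Every vertex has degree 3, so 3V = 2E.
Euler: V − E + F = 2 ⇒ (2E)/3 − E + (4 + x) = 2.
Multiply by 6: 2·(2E) − 3·(2E) + 6·(4 + x) = 12, i.e. 24 + 6x − (16 + 5x) = 12.
Collecting terms: x + 8 = 12, so x = 4.
Then 2E = 16 + 5·4 = 36, so E = 18, V = 2E/3 = 12, F = 4 + 4 = 8.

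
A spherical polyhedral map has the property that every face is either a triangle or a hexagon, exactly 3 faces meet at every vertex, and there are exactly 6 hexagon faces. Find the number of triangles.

Let x be the number of triangles; then F = 6 + x.
Edge–face incidences: 2E = 6·6 + 3·x = 36 + 3x.
Every vertex has degree 3, so 3V = 2E.
Euler: V − E + F = 2 ⇒ (2E)/3 − E + (6 + x) = 2.
Multiply by 6: 2·(2E) − 3·(2E) + 6·(6 + x) = 12, i.e. 36 + 6x − (36 + 3x) = 12.
Collecting terms: 3x = 12, so x = 4.
Then 2E = 36 + 3·4 = 48, so E = 24, V = 2E/3 = 16, F = 6 + 4 = 10.

4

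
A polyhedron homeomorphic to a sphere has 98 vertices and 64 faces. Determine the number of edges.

Here V − E + F = 2.
E = V + F − (2) = 98 + 64 − (2) = 160.

160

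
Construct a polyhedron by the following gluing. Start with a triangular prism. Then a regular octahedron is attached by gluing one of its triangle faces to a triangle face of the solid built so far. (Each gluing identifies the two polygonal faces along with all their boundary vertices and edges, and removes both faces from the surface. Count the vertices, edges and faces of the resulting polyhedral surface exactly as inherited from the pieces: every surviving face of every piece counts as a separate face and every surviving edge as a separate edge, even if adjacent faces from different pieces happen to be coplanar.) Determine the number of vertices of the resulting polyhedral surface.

A triangular prism: V=6, E=9, F=5.
Attach a regular octahedron (V=6, E=12, F=8) along a 3-gon: merge 3 vertices and 3 edges, delete both glued faces → V=9, E=18, F=11.
Check: V − E + F = 9 − 18 + 11 = 2.

9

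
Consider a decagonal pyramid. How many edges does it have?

A pyramid on an n-gon base has one n-gon and n triangles: V = 10 + 1 = 11, E = 2·10 = 20, F = 10 + 1 = 11.

20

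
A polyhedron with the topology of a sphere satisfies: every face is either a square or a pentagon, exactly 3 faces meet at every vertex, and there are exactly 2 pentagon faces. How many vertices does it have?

Let x be the number of squares; then F = 2 + x.
Edge–face incidences: 2E = 5·2 + 4·x = 10 + 4x.
Every vertex has degree 3, so 3V = 2E.
Euler: V − E + F = 2 ⇒ (2E)/3 − E + (2 + x) = 2.
Multiply by 6: 2·(2E) − 3·(2E) + 6·(2 + x) = 12, i.e. 12 + 6x − (10 + 4x) = 12.
Collecting terms: 2x + 2 = 12, so 2x = 10, so x = 5.
Then 2E = 10 + 4·5 = 30, so E = 15, V = 2E/3 = 10, F = 2 + 5 = 7.

10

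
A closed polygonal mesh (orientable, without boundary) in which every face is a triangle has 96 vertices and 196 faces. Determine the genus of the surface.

2

Every face is a triangle, so 2E = 3·196 = 588, giving E = 294.
χ = V − E + F = 96 − 294 + 196 = -2.
For a closed orientable surface χ = 2 − 2g, so g = (2 − (-2))/2 = 2.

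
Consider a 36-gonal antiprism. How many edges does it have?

An antiprism on an n-gon has two n-gon caps and 2n triangles: V = 2·36 = 72, E = 4·36 = 144, F = 2·36 + 2 = 74.

144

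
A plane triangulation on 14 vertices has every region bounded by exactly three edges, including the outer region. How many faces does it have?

24

In a plane triangulation 3F = 2E and V − E + F = 2, so F = 2V − 4 = 2·14 − 4 = 24.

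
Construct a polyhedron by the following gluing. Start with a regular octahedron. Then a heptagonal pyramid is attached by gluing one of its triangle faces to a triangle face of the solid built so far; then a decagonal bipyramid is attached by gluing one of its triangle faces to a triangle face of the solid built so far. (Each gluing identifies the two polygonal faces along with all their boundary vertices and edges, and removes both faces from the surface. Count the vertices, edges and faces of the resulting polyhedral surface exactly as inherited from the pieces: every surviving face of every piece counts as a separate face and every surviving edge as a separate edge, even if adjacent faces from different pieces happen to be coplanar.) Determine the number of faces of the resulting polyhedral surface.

32

A regular octahedron: V=6, E=12, F=8.
Attach a heptagonal pyramid (V=8, E=14, F=8) along a 3-gon: merge 3 vertices and 3 edges, delete both glued faces → V=11, E=23, F=14.
Attach a decagonal bipyramid (V=12, E=30, F=20) along a 3-gon: merge 3 vertices and 3 edges, delete both glued faces → V=20, E=50, F=32.
Check: V − E + F = 20 − 50 + 32 = 2.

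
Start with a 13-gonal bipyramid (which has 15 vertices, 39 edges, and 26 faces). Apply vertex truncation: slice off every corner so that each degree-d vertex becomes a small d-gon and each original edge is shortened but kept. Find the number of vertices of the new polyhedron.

Truncation replaces each original edge-end by a new vertex, so V′ = 2E = 78.
Each original edge survives, and each old vertex of degree d contributes d new edges; summing degrees gives Σd = 2E, so E′ = E + 2E = 3E = 117.
Each original face survives and each original vertex becomes one new face: F′ = F + V = 41.

78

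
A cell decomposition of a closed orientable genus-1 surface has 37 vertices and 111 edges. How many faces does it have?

For a closed orientable surface of genus 1, χ = 2 − 2·1 = 0.
F = 0 − V + E = 0 − 37 + 111 = 74.

74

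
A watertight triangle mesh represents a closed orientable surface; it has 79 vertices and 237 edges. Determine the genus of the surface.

1

Every face is a triangle and each edge borders two faces, so 3F = 2·237, giving F = 158.
χ = V − E + F = 79 − 237 + 158 = 0.
For a closed orientable surface χ = 2 − 2g, so g = (2 − (0))/2 = 1.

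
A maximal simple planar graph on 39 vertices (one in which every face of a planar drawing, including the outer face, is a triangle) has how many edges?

In a plane triangulation 3F = 2E and V − E + F = 2, so E = 3V − 6 = 3·39 − 6 = 111.

111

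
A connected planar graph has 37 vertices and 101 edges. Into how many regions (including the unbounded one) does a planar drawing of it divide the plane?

66

Euler's formula for a connected plane graph: V − E + F = 2, so F = 2 − 37 + 101 = 66.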